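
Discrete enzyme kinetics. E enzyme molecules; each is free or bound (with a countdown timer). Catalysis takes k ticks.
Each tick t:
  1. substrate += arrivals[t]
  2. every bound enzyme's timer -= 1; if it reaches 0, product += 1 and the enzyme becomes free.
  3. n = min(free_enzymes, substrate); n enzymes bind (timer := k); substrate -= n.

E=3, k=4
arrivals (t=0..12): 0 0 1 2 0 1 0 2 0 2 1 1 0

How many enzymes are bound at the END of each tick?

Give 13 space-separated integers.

t=0: arr=0 -> substrate=0 bound=0 product=0
t=1: arr=0 -> substrate=0 bound=0 product=0
t=2: arr=1 -> substrate=0 bound=1 product=0
t=3: arr=2 -> substrate=0 bound=3 product=0
t=4: arr=0 -> substrate=0 bound=3 product=0
t=5: arr=1 -> substrate=1 bound=3 product=0
t=6: arr=0 -> substrate=0 bound=3 product=1
t=7: arr=2 -> substrate=0 bound=3 product=3
t=8: arr=0 -> substrate=0 bound=3 product=3
t=9: arr=2 -> substrate=2 bound=3 product=3
t=10: arr=1 -> substrate=2 bound=3 product=4
t=11: arr=1 -> substrate=1 bound=3 product=6
t=12: arr=0 -> substrate=1 bound=3 product=6

Answer: 0 0 1 3 3 3 3 3 3 3 3 3 3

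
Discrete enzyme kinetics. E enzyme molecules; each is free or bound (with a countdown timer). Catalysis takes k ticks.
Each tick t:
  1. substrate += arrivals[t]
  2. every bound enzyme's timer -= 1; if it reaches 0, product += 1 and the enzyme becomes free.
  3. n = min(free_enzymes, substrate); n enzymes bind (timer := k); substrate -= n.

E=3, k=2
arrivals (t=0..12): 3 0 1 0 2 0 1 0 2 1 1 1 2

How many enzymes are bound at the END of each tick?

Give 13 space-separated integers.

Answer: 3 3 1 1 2 2 1 1 2 3 2 2 3

Derivation:
t=0: arr=3 -> substrate=0 bound=3 product=0
t=1: arr=0 -> substrate=0 bound=3 product=0
t=2: arr=1 -> substrate=0 bound=1 product=3
t=3: arr=0 -> substrate=0 bound=1 product=3
t=4: arr=2 -> substrate=0 bound=2 product=4
t=5: arr=0 -> substrate=0 bound=2 product=4
t=6: arr=1 -> substrate=0 bound=1 product=6
t=7: arr=0 -> substrate=0 bound=1 product=6
t=8: arr=2 -> substrate=0 bound=2 product=7
t=9: arr=1 -> substrate=0 bound=3 product=7
t=10: arr=1 -> substrate=0 bound=2 product=9
t=11: arr=1 -> substrate=0 bound=2 product=10
t=12: arr=2 -> substrate=0 bound=3 product=11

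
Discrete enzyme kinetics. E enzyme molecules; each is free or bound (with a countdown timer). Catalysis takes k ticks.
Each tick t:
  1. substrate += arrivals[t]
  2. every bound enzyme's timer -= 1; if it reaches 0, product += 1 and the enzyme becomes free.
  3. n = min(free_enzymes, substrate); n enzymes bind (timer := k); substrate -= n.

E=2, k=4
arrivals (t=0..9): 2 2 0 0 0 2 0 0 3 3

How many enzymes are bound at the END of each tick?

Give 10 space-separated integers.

t=0: arr=2 -> substrate=0 bound=2 product=0
t=1: arr=2 -> substrate=2 bound=2 product=0
t=2: arr=0 -> substrate=2 bound=2 product=0
t=3: arr=0 -> substrate=2 bound=2 product=0
t=4: arr=0 -> substrate=0 bound=2 product=2
t=5: arr=2 -> substrate=2 bound=2 product=2
t=6: arr=0 -> substrate=2 bound=2 product=2
t=7: arr=0 -> substrate=2 bound=2 product=2
t=8: arr=3 -> substrate=3 bound=2 product=4
t=9: arr=3 -> substrate=6 bound=2 product=4

Answer: 2 2 2 2 2 2 2 2 2 2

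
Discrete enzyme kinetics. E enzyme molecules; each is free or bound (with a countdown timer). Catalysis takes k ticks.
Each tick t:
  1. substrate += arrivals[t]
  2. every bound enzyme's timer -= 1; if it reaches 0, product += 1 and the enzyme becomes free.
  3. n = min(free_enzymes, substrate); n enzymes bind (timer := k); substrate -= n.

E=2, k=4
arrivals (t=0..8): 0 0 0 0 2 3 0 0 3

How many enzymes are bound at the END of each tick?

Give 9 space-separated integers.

t=0: arr=0 -> substrate=0 bound=0 product=0
t=1: arr=0 -> substrate=0 bound=0 product=0
t=2: arr=0 -> substrate=0 bound=0 product=0
t=3: arr=0 -> substrate=0 bound=0 product=0
t=4: arr=2 -> substrate=0 bound=2 product=0
t=5: arr=3 -> substrate=3 bound=2 product=0
t=6: arr=0 -> substrate=3 bound=2 product=0
t=7: arr=0 -> substrate=3 bound=2 product=0
t=8: arr=3 -> substrate=4 bound=2 product=2

Answer: 0 0 0 0 2 2 2 2 2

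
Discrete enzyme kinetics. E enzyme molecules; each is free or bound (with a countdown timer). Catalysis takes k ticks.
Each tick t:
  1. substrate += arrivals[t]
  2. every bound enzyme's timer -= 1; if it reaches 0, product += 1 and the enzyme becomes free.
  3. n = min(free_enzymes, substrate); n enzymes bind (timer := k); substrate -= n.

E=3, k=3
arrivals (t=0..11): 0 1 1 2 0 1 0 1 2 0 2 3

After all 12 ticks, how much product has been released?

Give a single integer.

t=0: arr=0 -> substrate=0 bound=0 product=0
t=1: arr=1 -> substrate=0 bound=1 product=0
t=2: arr=1 -> substrate=0 bound=2 product=0
t=3: arr=2 -> substrate=1 bound=3 product=0
t=4: arr=0 -> substrate=0 bound=3 product=1
t=5: arr=1 -> substrate=0 bound=3 product=2
t=6: arr=0 -> substrate=0 bound=2 product=3
t=7: arr=1 -> substrate=0 bound=2 product=4
t=8: arr=2 -> substrate=0 bound=3 product=5
t=9: arr=0 -> substrate=0 bound=3 product=5
t=10: arr=2 -> substrate=1 bound=3 product=6
t=11: arr=3 -> substrate=2 bound=3 product=8

Answer: 8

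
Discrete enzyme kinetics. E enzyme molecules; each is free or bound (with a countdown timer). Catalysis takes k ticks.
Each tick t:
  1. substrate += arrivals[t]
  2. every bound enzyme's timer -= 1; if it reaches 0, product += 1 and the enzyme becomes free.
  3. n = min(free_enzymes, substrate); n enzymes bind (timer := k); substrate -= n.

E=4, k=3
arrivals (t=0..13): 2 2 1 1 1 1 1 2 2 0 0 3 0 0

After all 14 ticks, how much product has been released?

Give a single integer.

t=0: arr=2 -> substrate=0 bound=2 product=0
t=1: arr=2 -> substrate=0 bound=4 product=0
t=2: arr=1 -> substrate=1 bound=4 product=0
t=3: arr=1 -> substrate=0 bound=4 product=2
t=4: arr=1 -> substrate=0 bound=3 product=4
t=5: arr=1 -> substrate=0 bound=4 product=4
t=6: arr=1 -> substrate=0 bound=3 product=6
t=7: arr=2 -> substrate=0 bound=4 product=7
t=8: arr=2 -> substrate=1 bound=4 product=8
t=9: arr=0 -> substrate=0 bound=4 product=9
t=10: arr=0 -> substrate=0 bound=2 product=11
t=11: arr=3 -> substrate=0 bound=4 product=12
t=12: arr=0 -> substrate=0 bound=3 product=13
t=13: arr=0 -> substrate=0 bound=3 product=13

Answer: 13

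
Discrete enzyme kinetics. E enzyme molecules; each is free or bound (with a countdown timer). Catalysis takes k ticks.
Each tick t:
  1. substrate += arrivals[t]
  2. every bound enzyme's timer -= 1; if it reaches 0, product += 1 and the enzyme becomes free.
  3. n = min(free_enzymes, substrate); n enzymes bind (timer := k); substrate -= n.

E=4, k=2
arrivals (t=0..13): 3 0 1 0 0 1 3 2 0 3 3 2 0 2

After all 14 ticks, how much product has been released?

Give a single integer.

Answer: 17

Derivation:
t=0: arr=3 -> substrate=0 bound=3 product=0
t=1: arr=0 -> substrate=0 bound=3 product=0
t=2: arr=1 -> substrate=0 bound=1 product=3
t=3: arr=0 -> substrate=0 bound=1 product=3
t=4: arr=0 -> substrate=0 bound=0 product=4
t=5: arr=1 -> substrate=0 bound=1 product=4
t=6: arr=3 -> substrate=0 bound=4 product=4
t=7: arr=2 -> substrate=1 bound=4 product=5
t=8: arr=0 -> substrate=0 bound=2 product=8
t=9: arr=3 -> substrate=0 bound=4 product=9
t=10: arr=3 -> substrate=2 bound=4 product=10
t=11: arr=2 -> substrate=1 bound=4 product=13
t=12: arr=0 -> substrate=0 bound=4 product=14
t=13: arr=2 -> substrate=0 bound=3 product=17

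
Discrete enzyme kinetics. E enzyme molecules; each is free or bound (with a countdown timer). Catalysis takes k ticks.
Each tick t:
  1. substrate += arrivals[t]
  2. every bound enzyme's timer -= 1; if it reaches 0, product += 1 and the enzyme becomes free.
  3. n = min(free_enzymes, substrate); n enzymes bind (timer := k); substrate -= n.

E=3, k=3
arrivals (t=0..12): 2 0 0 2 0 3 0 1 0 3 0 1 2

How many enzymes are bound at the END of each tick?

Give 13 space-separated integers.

Answer: 2 2 2 2 2 3 3 3 3 3 3 3 3

Derivation:
t=0: arr=2 -> substrate=0 bound=2 product=0
t=1: arr=0 -> substrate=0 bound=2 product=0
t=2: arr=0 -> substrate=0 bound=2 product=0
t=3: arr=2 -> substrate=0 bound=2 product=2
t=4: arr=0 -> substrate=0 bound=2 product=2
t=5: arr=3 -> substrate=2 bound=3 product=2
t=6: arr=0 -> substrate=0 bound=3 product=4
t=7: arr=1 -> substrate=1 bound=3 product=4
t=8: arr=0 -> substrate=0 bound=3 product=5
t=9: arr=3 -> substrate=1 bound=3 product=7
t=10: arr=0 -> substrate=1 bound=3 product=7
t=11: arr=1 -> substrate=1 bound=3 product=8
t=12: arr=2 -> substrate=1 bound=3 product=10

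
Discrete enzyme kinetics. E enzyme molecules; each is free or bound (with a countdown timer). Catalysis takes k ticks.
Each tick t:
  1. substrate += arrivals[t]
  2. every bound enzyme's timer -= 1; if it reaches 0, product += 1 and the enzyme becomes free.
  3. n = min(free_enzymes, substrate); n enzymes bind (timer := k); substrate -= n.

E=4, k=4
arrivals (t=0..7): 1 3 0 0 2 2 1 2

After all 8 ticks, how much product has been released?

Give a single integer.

t=0: arr=1 -> substrate=0 bound=1 product=0
t=1: arr=3 -> substrate=0 bound=4 product=0
t=2: arr=0 -> substrate=0 bound=4 product=0
t=3: arr=0 -> substrate=0 bound=4 product=0
t=4: arr=2 -> substrate=1 bound=4 product=1
t=5: arr=2 -> substrate=0 bound=4 product=4
t=6: arr=1 -> substrate=1 bound=4 product=4
t=7: arr=2 -> substrate=3 bound=4 product=4

Answer: 4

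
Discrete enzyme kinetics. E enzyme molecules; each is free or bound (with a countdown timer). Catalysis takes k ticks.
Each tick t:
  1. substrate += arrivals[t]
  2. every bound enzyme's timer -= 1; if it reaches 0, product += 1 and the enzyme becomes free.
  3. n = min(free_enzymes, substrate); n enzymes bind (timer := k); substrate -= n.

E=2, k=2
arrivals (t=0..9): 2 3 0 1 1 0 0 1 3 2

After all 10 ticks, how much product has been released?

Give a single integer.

Answer: 8

Derivation:
t=0: arr=2 -> substrate=0 bound=2 product=0
t=1: arr=3 -> substrate=3 bound=2 product=0
t=2: arr=0 -> substrate=1 bound=2 product=2
t=3: arr=1 -> substrate=2 bound=2 product=2
t=4: arr=1 -> substrate=1 bound=2 product=4
t=5: arr=0 -> substrate=1 bound=2 product=4
t=6: arr=0 -> substrate=0 bound=1 product=6
t=7: arr=1 -> substrate=0 bound=2 product=6
t=8: arr=3 -> substrate=2 bound=2 product=7
t=9: arr=2 -> substrate=3 bound=2 product=8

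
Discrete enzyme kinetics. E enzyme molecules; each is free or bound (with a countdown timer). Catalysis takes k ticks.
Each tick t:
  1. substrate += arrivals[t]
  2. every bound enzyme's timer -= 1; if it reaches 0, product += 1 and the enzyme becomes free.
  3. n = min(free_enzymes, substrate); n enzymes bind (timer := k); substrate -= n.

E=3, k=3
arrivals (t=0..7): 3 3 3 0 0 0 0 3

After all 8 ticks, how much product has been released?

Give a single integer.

t=0: arr=3 -> substrate=0 bound=3 product=0
t=1: arr=3 -> substrate=3 bound=3 product=0
t=2: arr=3 -> substrate=6 bound=3 product=0
t=3: arr=0 -> substrate=3 bound=3 product=3
t=4: arr=0 -> substrate=3 bound=3 product=3
t=5: arr=0 -> substrate=3 bound=3 product=3
t=6: arr=0 -> substrate=0 bound=3 product=6
t=7: arr=3 -> substrate=3 bound=3 product=6

Answer: 6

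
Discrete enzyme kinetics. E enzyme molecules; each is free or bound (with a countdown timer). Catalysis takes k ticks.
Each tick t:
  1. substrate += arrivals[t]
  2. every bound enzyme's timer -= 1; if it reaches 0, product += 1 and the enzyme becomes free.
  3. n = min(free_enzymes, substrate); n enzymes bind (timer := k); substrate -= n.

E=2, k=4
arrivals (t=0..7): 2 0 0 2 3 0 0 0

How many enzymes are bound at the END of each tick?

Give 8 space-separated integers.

t=0: arr=2 -> substrate=0 bound=2 product=0
t=1: arr=0 -> substrate=0 bound=2 product=0
t=2: arr=0 -> substrate=0 bound=2 product=0
t=3: arr=2 -> substrate=2 bound=2 product=0
t=4: arr=3 -> substrate=3 bound=2 product=2
t=5: arr=0 -> substrate=3 bound=2 product=2
t=6: arr=0 -> substrate=3 bound=2 product=2
t=7: arr=0 -> substrate=3 bound=2 product=2

Answer: 2 2 2 2 2 2 2 2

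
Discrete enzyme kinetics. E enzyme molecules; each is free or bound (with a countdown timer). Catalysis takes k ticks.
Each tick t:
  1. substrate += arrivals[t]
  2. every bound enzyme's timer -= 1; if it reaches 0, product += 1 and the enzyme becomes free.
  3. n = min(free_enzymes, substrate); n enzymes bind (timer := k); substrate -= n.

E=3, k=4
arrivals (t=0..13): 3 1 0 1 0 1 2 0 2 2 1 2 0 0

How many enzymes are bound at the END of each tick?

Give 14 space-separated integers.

Answer: 3 3 3 3 2 3 3 3 3 3 3 3 3 3

Derivation:
t=0: arr=3 -> substrate=0 bound=3 product=0
t=1: arr=1 -> substrate=1 bound=3 product=0
t=2: arr=0 -> substrate=1 bound=3 product=0
t=3: arr=1 -> substrate=2 bound=3 product=0
t=4: arr=0 -> substrate=0 bound=2 product=3
t=5: arr=1 -> substrate=0 bound=3 product=3
t=6: arr=2 -> substrate=2 bound=3 product=3
t=7: arr=0 -> substrate=2 bound=3 product=3
t=8: arr=2 -> substrate=2 bound=3 product=5
t=9: arr=2 -> substrate=3 bound=3 product=6
t=10: arr=1 -> substrate=4 bound=3 product=6
t=11: arr=2 -> substrate=6 bound=3 product=6
t=12: arr=0 -> substrate=4 bound=3 product=8
t=13: arr=0 -> substrate=3 bound=3 product=9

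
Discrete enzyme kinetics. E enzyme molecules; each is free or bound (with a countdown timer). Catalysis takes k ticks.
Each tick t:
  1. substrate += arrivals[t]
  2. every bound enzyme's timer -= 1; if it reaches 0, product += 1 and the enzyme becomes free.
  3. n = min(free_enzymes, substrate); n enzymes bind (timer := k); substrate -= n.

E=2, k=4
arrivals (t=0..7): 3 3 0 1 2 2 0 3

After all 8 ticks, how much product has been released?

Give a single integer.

Answer: 2

Derivation:
t=0: arr=3 -> substrate=1 bound=2 product=0
t=1: arr=3 -> substrate=4 bound=2 product=0
t=2: arr=0 -> substrate=4 bound=2 product=0
t=3: arr=1 -> substrate=5 bound=2 product=0
t=4: arr=2 -> substrate=5 bound=2 product=2
t=5: arr=2 -> substrate=7 bound=2 product=2
t=6: arr=0 -> substrate=7 bound=2 product=2
t=7: arr=3 -> substrate=10 bound=2 product=2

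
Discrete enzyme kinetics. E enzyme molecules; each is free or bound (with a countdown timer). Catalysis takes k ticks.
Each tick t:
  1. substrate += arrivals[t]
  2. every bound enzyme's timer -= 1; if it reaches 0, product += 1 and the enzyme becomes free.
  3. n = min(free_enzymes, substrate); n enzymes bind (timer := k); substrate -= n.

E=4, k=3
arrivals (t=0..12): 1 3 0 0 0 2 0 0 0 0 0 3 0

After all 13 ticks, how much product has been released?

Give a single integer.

t=0: arr=1 -> substrate=0 bound=1 product=0
t=1: arr=3 -> substrate=0 bound=4 product=0
t=2: arr=0 -> substrate=0 bound=4 product=0
t=3: arr=0 -> substrate=0 bound=3 product=1
t=4: arr=0 -> substrate=0 bound=0 product=4
t=5: arr=2 -> substrate=0 bound=2 product=4
t=6: arr=0 -> substrate=0 bound=2 product=4
t=7: arr=0 -> substrate=0 bound=2 product=4
t=8: arr=0 -> substrate=0 bound=0 product=6
t=9: arr=0 -> substrate=0 bound=0 product=6
t=10: arr=0 -> substrate=0 bound=0 product=6
t=11: arr=3 -> substrate=0 bound=3 product=6
t=12: arr=0 -> substrate=0 bound=3 product=6

Answer: 6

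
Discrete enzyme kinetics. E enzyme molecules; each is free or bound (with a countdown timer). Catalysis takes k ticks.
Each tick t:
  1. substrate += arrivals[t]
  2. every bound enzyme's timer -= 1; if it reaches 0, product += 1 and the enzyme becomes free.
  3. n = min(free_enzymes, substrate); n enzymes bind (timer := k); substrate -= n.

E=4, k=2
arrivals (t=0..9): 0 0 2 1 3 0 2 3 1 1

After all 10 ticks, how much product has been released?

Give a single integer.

t=0: arr=0 -> substrate=0 bound=0 product=0
t=1: arr=0 -> substrate=0 bound=0 product=0
t=2: arr=2 -> substrate=0 bound=2 product=0
t=3: arr=1 -> substrate=0 bound=3 product=0
t=4: arr=3 -> substrate=0 bound=4 product=2
t=5: arr=0 -> substrate=0 bound=3 product=3
t=6: arr=2 -> substrate=0 bound=2 product=6
t=7: arr=3 -> substrate=1 bound=4 product=6
t=8: arr=1 -> substrate=0 bound=4 product=8
t=9: arr=1 -> substrate=0 bound=3 product=10

Answer: 10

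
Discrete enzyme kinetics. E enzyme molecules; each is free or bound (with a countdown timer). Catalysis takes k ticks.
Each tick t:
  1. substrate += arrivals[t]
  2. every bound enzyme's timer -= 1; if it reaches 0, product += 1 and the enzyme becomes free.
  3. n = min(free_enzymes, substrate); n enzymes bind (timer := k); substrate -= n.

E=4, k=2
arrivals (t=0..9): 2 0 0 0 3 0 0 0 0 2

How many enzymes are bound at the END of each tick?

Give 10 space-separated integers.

Answer: 2 2 0 0 3 3 0 0 0 2

Derivation:
t=0: arr=2 -> substrate=0 bound=2 product=0
t=1: arr=0 -> substrate=0 bound=2 product=0
t=2: arr=0 -> substrate=0 bound=0 product=2
t=3: arr=0 -> substrate=0 bound=0 product=2
t=4: arr=3 -> substrate=0 bound=3 product=2
t=5: arr=0 -> substrate=0 bound=3 product=2
t=6: arr=0 -> substrate=0 bound=0 product=5
t=7: arr=0 -> substrate=0 bound=0 product=5
t=8: arr=0 -> substrate=0 bound=0 product=5
t=9: arr=2 -> substrate=0 bound=2 product=5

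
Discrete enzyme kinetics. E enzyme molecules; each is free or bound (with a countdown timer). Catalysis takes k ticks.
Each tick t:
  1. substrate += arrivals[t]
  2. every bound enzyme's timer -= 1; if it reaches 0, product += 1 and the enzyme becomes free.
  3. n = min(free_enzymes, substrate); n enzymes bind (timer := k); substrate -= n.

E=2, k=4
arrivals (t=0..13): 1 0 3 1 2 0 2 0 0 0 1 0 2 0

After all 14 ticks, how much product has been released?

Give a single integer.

t=0: arr=1 -> substrate=0 bound=1 product=0
t=1: arr=0 -> substrate=0 bound=1 product=0
t=2: arr=3 -> substrate=2 bound=2 product=0
t=3: arr=1 -> substrate=3 bound=2 product=0
t=4: arr=2 -> substrate=4 bound=2 product=1
t=5: arr=0 -> substrate=4 bound=2 product=1
t=6: arr=2 -> substrate=5 bound=2 product=2
t=7: arr=0 -> substrate=5 bound=2 product=2
t=8: arr=0 -> substrate=4 bound=2 product=3
t=9: arr=0 -> substrate=4 bound=2 product=3
t=10: arr=1 -> substrate=4 bound=2 product=4
t=11: arr=0 -> substrate=4 bound=2 product=4
t=12: arr=2 -> substrate=5 bound=2 product=5
t=13: arr=0 -> substrate=5 bound=2 product=5

Answer: 5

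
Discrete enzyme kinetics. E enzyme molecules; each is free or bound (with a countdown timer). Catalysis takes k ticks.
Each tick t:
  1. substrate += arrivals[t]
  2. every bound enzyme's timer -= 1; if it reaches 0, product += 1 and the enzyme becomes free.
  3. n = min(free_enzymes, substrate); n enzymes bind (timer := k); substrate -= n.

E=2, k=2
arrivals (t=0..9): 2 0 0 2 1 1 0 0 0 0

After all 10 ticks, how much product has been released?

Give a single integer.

Answer: 6

Derivation:
t=0: arr=2 -> substrate=0 bound=2 product=0
t=1: arr=0 -> substrate=0 bound=2 product=0
t=2: arr=0 -> substrate=0 bound=0 product=2
t=3: arr=2 -> substrate=0 bound=2 product=2
t=4: arr=1 -> substrate=1 bound=2 product=2
t=5: arr=1 -> substrate=0 bound=2 product=4
t=6: arr=0 -> substrate=0 bound=2 product=4
t=7: arr=0 -> substrate=0 bound=0 product=6
t=8: arr=0 -> substrate=0 bound=0 product=6
t=9: arr=0 -> substrate=0 bound=0 product=6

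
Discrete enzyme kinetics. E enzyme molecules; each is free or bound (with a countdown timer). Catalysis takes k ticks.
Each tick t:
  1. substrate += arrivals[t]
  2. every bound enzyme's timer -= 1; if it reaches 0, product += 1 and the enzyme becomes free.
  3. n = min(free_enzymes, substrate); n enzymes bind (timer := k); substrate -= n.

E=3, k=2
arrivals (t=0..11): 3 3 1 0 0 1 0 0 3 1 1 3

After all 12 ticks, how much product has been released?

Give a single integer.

Answer: 11

Derivation:
t=0: arr=3 -> substrate=0 bound=3 product=0
t=1: arr=3 -> substrate=3 bound=3 product=0
t=2: arr=1 -> substrate=1 bound=3 product=3
t=3: arr=0 -> substrate=1 bound=3 product=3
t=4: arr=0 -> substrate=0 bound=1 product=6
t=5: arr=1 -> substrate=0 bound=2 product=6
t=6: arr=0 -> substrate=0 bound=1 product=7
t=7: arr=0 -> substrate=0 bound=0 product=8
t=8: arr=3 -> substrate=0 bound=3 product=8
t=9: arr=1 -> substrate=1 bound=3 product=8
t=10: arr=1 -> substrate=0 bound=2 product=11
t=11: arr=3 -> substrate=2 bound=3 product=11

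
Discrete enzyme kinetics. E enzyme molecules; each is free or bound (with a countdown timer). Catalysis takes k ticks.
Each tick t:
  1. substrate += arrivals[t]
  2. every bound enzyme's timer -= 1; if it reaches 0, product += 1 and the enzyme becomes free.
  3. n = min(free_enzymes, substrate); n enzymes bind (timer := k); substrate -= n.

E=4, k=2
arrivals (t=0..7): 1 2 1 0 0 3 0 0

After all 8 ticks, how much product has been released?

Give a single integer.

Answer: 7

Derivation:
t=0: arr=1 -> substrate=0 bound=1 product=0
t=1: arr=2 -> substrate=0 bound=3 product=0
t=2: arr=1 -> substrate=0 bound=3 product=1
t=3: arr=0 -> substrate=0 bound=1 product=3
t=4: arr=0 -> substrate=0 bound=0 product=4
t=5: arr=3 -> substrate=0 bound=3 product=4
t=6: arr=0 -> substrate=0 bound=3 product=4
t=7: arr=0 -> substrate=0 bound=0 product=7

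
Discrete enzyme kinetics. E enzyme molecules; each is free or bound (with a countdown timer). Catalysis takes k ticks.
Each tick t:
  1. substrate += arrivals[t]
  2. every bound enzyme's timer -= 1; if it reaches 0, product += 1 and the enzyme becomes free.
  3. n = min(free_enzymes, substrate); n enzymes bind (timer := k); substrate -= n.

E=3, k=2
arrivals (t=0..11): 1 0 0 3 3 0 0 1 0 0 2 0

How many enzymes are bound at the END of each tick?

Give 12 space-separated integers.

Answer: 1 1 0 3 3 3 3 1 1 0 2 2

Derivation:
t=0: arr=1 -> substrate=0 bound=1 product=0
t=1: arr=0 -> substrate=0 bound=1 product=0
t=2: arr=0 -> substrate=0 bound=0 product=1
t=3: arr=3 -> substrate=0 bound=3 product=1
t=4: arr=3 -> substrate=3 bound=3 product=1
t=5: arr=0 -> substrate=0 bound=3 product=4
t=6: arr=0 -> substrate=0 bound=3 product=4
t=7: arr=1 -> substrate=0 bound=1 product=7
t=8: arr=0 -> substrate=0 bound=1 product=7
t=9: arr=0 -> substrate=0 bound=0 product=8
t=10: arr=2 -> substrate=0 bound=2 product=8
t=11: arr=0 -> substrate=0 bound=2 product=8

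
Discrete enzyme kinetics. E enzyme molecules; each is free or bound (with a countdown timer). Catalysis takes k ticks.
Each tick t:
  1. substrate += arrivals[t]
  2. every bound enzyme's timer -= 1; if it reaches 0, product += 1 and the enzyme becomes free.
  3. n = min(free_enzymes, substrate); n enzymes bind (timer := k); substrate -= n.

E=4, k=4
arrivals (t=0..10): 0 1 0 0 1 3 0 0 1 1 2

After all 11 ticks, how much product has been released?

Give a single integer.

Answer: 5

Derivation:
t=0: arr=0 -> substrate=0 bound=0 product=0
t=1: arr=1 -> substrate=0 bound=1 product=0
t=2: arr=0 -> substrate=0 bound=1 product=0
t=3: arr=0 -> substrate=0 bound=1 product=0
t=4: arr=1 -> substrate=0 bound=2 product=0
t=5: arr=3 -> substrate=0 bound=4 product=1
t=6: arr=0 -> substrate=0 bound=4 product=1
t=7: arr=0 -> substrate=0 bound=4 product=1
t=8: arr=1 -> substrate=0 bound=4 product=2
t=9: arr=1 -> substrate=0 bound=2 product=5
t=10: arr=2 -> substrate=0 bound=4 product=5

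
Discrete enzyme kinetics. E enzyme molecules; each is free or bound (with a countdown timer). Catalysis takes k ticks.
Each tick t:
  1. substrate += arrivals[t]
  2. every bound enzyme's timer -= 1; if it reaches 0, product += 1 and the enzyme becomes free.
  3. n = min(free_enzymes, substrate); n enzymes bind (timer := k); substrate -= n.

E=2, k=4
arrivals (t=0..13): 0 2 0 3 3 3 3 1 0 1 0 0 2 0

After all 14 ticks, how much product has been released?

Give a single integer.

Answer: 6

Derivation:
t=0: arr=0 -> substrate=0 bound=0 product=0
t=1: arr=2 -> substrate=0 bound=2 product=0
t=2: arr=0 -> substrate=0 bound=2 product=0
t=3: arr=3 -> substrate=3 bound=2 product=0
t=4: arr=3 -> substrate=6 bound=2 product=0
t=5: arr=3 -> substrate=7 bound=2 product=2
t=6: arr=3 -> substrate=10 bound=2 product=2
t=7: arr=1 -> substrate=11 bound=2 product=2
t=8: arr=0 -> substrate=11 bound=2 product=2
t=9: arr=1 -> substrate=10 bound=2 product=4
t=10: arr=0 -> substrate=10 bound=2 product=4
t=11: arr=0 -> substrate=10 bound=2 product=4
t=12: arr=2 -> substrate=12 bound=2 product=4
t=13: arr=0 -> substrate=10 bound=2 product=6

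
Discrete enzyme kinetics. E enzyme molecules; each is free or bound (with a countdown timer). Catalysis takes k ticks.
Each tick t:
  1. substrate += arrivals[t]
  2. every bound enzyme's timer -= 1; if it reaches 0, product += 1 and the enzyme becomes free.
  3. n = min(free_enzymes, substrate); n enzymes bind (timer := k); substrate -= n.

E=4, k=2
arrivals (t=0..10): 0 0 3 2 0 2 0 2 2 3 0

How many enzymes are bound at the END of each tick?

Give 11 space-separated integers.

Answer: 0 0 3 4 2 3 2 2 4 4 3

Derivation:
t=0: arr=0 -> substrate=0 bound=0 product=0
t=1: arr=0 -> substrate=0 bound=0 product=0
t=2: arr=3 -> substrate=0 bound=3 product=0
t=3: arr=2 -> substrate=1 bound=4 product=0
t=4: arr=0 -> substrate=0 bound=2 product=3
t=5: arr=2 -> substrate=0 bound=3 product=4
t=6: arr=0 -> substrate=0 bound=2 product=5
t=7: arr=2 -> substrate=0 bound=2 product=7
t=8: arr=2 -> substrate=0 bound=4 product=7
t=9: arr=3 -> substrate=1 bound=4 product=9
t=10: arr=0 -> substrate=0 bound=3 product=11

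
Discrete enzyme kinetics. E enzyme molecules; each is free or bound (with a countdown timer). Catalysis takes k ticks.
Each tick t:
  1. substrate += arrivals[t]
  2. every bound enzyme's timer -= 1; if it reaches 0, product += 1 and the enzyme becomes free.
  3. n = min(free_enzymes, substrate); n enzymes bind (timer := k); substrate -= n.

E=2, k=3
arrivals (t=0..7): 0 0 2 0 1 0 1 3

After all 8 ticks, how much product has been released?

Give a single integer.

t=0: arr=0 -> substrate=0 bound=0 product=0
t=1: arr=0 -> substrate=0 bound=0 product=0
t=2: arr=2 -> substrate=0 bound=2 product=0
t=3: arr=0 -> substrate=0 bound=2 product=0
t=4: arr=1 -> substrate=1 bound=2 product=0
t=5: arr=0 -> substrate=0 bound=1 product=2
t=6: arr=1 -> substrate=0 bound=2 product=2
t=7: arr=3 -> substrate=3 bound=2 product=2

Answer: 2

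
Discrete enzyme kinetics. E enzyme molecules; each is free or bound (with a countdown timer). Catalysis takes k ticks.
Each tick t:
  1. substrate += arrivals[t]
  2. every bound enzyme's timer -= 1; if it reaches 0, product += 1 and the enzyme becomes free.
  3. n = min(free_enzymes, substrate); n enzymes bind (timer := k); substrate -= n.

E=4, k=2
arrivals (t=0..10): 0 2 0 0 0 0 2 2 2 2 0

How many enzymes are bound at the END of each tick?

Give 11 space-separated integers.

t=0: arr=0 -> substrate=0 bound=0 product=0
t=1: arr=2 -> substrate=0 bound=2 product=0
t=2: arr=0 -> substrate=0 bound=2 product=0
t=3: arr=0 -> substrate=0 bound=0 product=2
t=4: arr=0 -> substrate=0 bound=0 product=2
t=5: arr=0 -> substrate=0 bound=0 product=2
t=6: arr=2 -> substrate=0 bound=2 product=2
t=7: arr=2 -> substrate=0 bound=4 product=2
t=8: arr=2 -> substrate=0 bound=4 product=4
t=9: arr=2 -> substrate=0 bound=4 product=6
t=10: arr=0 -> substrate=0 bound=2 product=8

Answer: 0 2 2 0 0 0 2 4 4 4 2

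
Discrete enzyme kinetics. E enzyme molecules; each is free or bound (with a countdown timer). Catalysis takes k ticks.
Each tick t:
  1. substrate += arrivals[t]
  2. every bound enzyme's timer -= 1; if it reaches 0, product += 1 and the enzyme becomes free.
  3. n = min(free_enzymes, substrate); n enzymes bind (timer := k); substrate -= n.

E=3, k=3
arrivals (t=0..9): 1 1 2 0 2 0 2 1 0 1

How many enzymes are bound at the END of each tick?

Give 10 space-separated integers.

t=0: arr=1 -> substrate=0 bound=1 product=0
t=1: arr=1 -> substrate=0 bound=2 product=0
t=2: arr=2 -> substrate=1 bound=3 product=0
t=3: arr=0 -> substrate=0 bound=3 product=1
t=4: arr=2 -> substrate=1 bound=3 product=2
t=5: arr=0 -> substrate=0 bound=3 product=3
t=6: arr=2 -> substrate=1 bound=3 product=4
t=7: arr=1 -> substrate=1 bound=3 product=5
t=8: arr=0 -> substrate=0 bound=3 product=6
t=9: arr=1 -> substrate=0 bound=3 product=7

Answer: 1 2 3 3 3 3 3 3 3 3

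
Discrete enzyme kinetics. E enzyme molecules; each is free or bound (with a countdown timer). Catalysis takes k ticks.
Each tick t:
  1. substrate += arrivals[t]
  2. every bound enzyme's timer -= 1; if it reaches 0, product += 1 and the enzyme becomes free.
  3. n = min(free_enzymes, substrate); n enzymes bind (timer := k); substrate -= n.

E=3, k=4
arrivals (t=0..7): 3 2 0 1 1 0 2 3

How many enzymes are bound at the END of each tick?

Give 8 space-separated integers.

Answer: 3 3 3 3 3 3 3 3

Derivation:
t=0: arr=3 -> substrate=0 bound=3 product=0
t=1: arr=2 -> substrate=2 bound=3 product=0
t=2: arr=0 -> substrate=2 bound=3 product=0
t=3: arr=1 -> substrate=3 bound=3 product=0
t=4: arr=1 -> substrate=1 bound=3 product=3
t=5: arr=0 -> substrate=1 bound=3 product=3
t=6: arr=2 -> substrate=3 bound=3 product=3
t=7: arr=3 -> substrate=6 bound=3 product=3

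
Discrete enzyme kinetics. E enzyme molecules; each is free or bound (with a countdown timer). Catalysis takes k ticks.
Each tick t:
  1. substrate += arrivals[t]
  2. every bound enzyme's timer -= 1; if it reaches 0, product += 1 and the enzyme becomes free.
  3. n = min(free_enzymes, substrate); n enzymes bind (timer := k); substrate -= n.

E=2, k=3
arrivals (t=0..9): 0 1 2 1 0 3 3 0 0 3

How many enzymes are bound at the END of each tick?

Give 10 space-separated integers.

t=0: arr=0 -> substrate=0 bound=0 product=0
t=1: arr=1 -> substrate=0 bound=1 product=0
t=2: arr=2 -> substrate=1 bound=2 product=0
t=3: arr=1 -> substrate=2 bound=2 product=0
t=4: arr=0 -> substrate=1 bound=2 product=1
t=5: arr=3 -> substrate=3 bound=2 product=2
t=6: arr=3 -> substrate=6 bound=2 product=2
t=7: arr=0 -> substrate=5 bound=2 product=3
t=8: arr=0 -> substrate=4 bound=2 product=4
t=9: arr=3 -> substrate=7 bound=2 product=4

Answer: 0 1 2 2 2 2 2 2 2 2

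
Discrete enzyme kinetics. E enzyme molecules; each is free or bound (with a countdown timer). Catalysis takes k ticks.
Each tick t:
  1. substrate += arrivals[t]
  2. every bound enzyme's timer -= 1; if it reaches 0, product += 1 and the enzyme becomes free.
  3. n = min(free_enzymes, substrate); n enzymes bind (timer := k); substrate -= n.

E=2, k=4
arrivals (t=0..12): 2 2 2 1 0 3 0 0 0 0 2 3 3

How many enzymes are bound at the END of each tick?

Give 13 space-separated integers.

t=0: arr=2 -> substrate=0 bound=2 product=0
t=1: arr=2 -> substrate=2 bound=2 product=0
t=2: arr=2 -> substrate=4 bound=2 product=0
t=3: arr=1 -> substrate=5 bound=2 product=0
t=4: arr=0 -> substrate=3 bound=2 product=2
t=5: arr=3 -> substrate=6 bound=2 product=2
t=6: arr=0 -> substrate=6 bound=2 product=2
t=7: arr=0 -> substrate=6 bound=2 product=2
t=8: arr=0 -> substrate=4 bound=2 product=4
t=9: arr=0 -> substrate=4 bound=2 product=4
t=10: arr=2 -> substrate=6 bound=2 product=4
t=11: arr=3 -> substrate=9 bound=2 product=4
t=12: arr=3 -> substrate=10 bound=2 product=6

Answer: 2 2 2 2 2 2 2 2 2 2 2 2 2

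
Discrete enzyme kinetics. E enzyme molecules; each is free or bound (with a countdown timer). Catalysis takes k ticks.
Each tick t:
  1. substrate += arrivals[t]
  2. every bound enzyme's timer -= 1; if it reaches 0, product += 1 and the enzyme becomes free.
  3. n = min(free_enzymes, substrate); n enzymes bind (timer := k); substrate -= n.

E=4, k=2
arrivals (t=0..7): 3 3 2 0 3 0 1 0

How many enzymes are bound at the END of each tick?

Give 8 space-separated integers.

Answer: 3 4 4 4 4 3 1 1

Derivation:
t=0: arr=3 -> substrate=0 bound=3 product=0
t=1: arr=3 -> substrate=2 bound=4 product=0
t=2: arr=2 -> substrate=1 bound=4 product=3
t=3: arr=0 -> substrate=0 bound=4 product=4
t=4: arr=3 -> substrate=0 bound=4 product=7
t=5: arr=0 -> substrate=0 bound=3 product=8
t=6: arr=1 -> substrate=0 bound=1 product=11
t=7: arr=0 -> substrate=0 bound=1 product=11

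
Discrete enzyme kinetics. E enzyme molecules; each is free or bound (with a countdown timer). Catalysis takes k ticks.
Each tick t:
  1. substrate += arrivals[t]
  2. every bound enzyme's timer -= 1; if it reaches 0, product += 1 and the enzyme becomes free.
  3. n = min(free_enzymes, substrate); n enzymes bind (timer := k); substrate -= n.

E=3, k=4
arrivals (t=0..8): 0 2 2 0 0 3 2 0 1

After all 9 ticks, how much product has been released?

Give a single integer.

Answer: 3

Derivation:
t=0: arr=0 -> substrate=0 bound=0 product=0
t=1: arr=2 -> substrate=0 bound=2 product=0
t=2: arr=2 -> substrate=1 bound=3 product=0
t=3: arr=0 -> substrate=1 bound=3 product=0
t=4: arr=0 -> substrate=1 bound=3 product=0
t=5: arr=3 -> substrate=2 bound=3 product=2
t=6: arr=2 -> substrate=3 bound=3 product=3
t=7: arr=0 -> substrate=3 bound=3 product=3
t=8: arr=1 -> substrate=4 bound=3 product=3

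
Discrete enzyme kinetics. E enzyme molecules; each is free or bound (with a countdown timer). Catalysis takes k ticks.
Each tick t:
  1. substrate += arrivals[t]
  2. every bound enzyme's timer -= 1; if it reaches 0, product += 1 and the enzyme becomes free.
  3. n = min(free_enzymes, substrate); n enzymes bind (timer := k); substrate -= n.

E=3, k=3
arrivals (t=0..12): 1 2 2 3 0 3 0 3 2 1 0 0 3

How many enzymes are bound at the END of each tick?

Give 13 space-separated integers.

t=0: arr=1 -> substrate=0 bound=1 product=0
t=1: arr=2 -> substrate=0 bound=3 product=0
t=2: arr=2 -> substrate=2 bound=3 product=0
t=3: arr=3 -> substrate=4 bound=3 product=1
t=4: arr=0 -> substrate=2 bound=3 product=3
t=5: arr=3 -> substrate=5 bound=3 product=3
t=6: arr=0 -> substrate=4 bound=3 product=4
t=7: arr=3 -> substrate=5 bound=3 product=6
t=8: arr=2 -> substrate=7 bound=3 product=6
t=9: arr=1 -> substrate=7 bound=3 product=7
t=10: arr=0 -> substrate=5 bound=3 product=9
t=11: arr=0 -> substrate=5 bound=3 product=9
t=12: arr=3 -> substrate=7 bound=3 product=10

Answer: 1 3 3 3 3 3 3 3 3 3 3 3 3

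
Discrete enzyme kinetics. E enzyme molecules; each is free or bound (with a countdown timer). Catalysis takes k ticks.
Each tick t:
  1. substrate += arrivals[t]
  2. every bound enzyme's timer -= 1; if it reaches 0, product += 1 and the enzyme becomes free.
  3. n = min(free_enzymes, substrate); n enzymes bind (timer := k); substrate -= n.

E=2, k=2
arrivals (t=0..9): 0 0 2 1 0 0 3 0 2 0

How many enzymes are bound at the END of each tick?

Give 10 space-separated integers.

Answer: 0 0 2 2 1 1 2 2 2 2

Derivation:
t=0: arr=0 -> substrate=0 bound=0 product=0
t=1: arr=0 -> substrate=0 bound=0 product=0
t=2: arr=2 -> substrate=0 bound=2 product=0
t=3: arr=1 -> substrate=1 bound=2 product=0
t=4: arr=0 -> substrate=0 bound=1 product=2
t=5: arr=0 -> substrate=0 bound=1 product=2
t=6: arr=3 -> substrate=1 bound=2 product=3
t=7: arr=0 -> substrate=1 bound=2 product=3
t=8: arr=2 -> substrate=1 bound=2 product=5
t=9: arr=0 -> substrate=1 bound=2 product=5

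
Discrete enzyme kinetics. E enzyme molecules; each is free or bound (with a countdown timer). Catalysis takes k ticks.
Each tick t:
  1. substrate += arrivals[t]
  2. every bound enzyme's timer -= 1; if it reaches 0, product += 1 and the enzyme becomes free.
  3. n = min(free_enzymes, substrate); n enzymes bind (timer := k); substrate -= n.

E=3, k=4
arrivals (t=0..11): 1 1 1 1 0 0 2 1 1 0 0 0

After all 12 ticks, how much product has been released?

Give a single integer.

t=0: arr=1 -> substrate=0 bound=1 product=0
t=1: arr=1 -> substrate=0 bound=2 product=0
t=2: arr=1 -> substrate=0 bound=3 product=0
t=3: arr=1 -> substrate=1 bound=3 product=0
t=4: arr=0 -> substrate=0 bound=3 product=1
t=5: arr=0 -> substrate=0 bound=2 product=2
t=6: arr=2 -> substrate=0 bound=3 product=3
t=7: arr=1 -> substrate=1 bound=3 product=3
t=8: arr=1 -> substrate=1 bound=3 product=4
t=9: arr=0 -> substrate=1 bound=3 product=4
t=10: arr=0 -> substrate=0 bound=2 product=6
t=11: arr=0 -> substrate=0 bound=2 product=6

Answer: 6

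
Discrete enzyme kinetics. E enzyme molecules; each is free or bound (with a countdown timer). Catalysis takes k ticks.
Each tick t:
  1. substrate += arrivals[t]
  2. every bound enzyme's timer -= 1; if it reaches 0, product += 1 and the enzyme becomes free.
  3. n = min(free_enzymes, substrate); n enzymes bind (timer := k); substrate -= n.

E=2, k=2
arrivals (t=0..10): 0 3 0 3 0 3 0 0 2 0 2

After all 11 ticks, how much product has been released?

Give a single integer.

Answer: 8

Derivation:
t=0: arr=0 -> substrate=0 bound=0 product=0
t=1: arr=3 -> substrate=1 bound=2 product=0
t=2: arr=0 -> substrate=1 bound=2 product=0
t=3: arr=3 -> substrate=2 bound=2 product=2
t=4: arr=0 -> substrate=2 bound=2 product=2
t=5: arr=3 -> substrate=3 bound=2 product=4
t=6: arr=0 -> substrate=3 bound=2 product=4
t=7: arr=0 -> substrate=1 bound=2 product=6
t=8: arr=2 -> substrate=3 bound=2 product=6
t=9: arr=0 -> substrate=1 bound=2 product=8
t=10: arr=2 -> substrate=3 bound=2 product=8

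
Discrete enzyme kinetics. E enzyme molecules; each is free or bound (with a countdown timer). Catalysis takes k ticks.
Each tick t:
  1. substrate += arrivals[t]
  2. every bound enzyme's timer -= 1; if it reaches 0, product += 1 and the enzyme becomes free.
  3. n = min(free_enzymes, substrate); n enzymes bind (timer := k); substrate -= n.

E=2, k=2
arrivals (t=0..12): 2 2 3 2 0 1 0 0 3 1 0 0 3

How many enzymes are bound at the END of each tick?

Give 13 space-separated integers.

t=0: arr=2 -> substrate=0 bound=2 product=0
t=1: arr=2 -> substrate=2 bound=2 product=0
t=2: arr=3 -> substrate=3 bound=2 product=2
t=3: arr=2 -> substrate=5 bound=2 product=2
t=4: arr=0 -> substrate=3 bound=2 product=4
t=5: arr=1 -> substrate=4 bound=2 product=4
t=6: arr=0 -> substrate=2 bound=2 product=6
t=7: arr=0 -> substrate=2 bound=2 product=6
t=8: arr=3 -> substrate=3 bound=2 product=8
t=9: arr=1 -> substrate=4 bound=2 product=8
t=10: arr=0 -> substrate=2 bound=2 product=10
t=11: arr=0 -> substrate=2 bound=2 product=10
t=12: arr=3 -> substrate=3 bound=2 product=12

Answer: 2 2 2 2 2 2 2 2 2 2 2 2 2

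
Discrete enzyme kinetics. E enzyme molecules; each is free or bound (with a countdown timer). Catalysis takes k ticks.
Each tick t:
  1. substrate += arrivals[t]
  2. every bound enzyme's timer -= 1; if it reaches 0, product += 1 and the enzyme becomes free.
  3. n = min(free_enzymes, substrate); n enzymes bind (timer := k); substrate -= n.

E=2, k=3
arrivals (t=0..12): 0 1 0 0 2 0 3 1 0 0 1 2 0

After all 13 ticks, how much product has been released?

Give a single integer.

t=0: arr=0 -> substrate=0 bound=0 product=0
t=1: arr=1 -> substrate=0 bound=1 product=0
t=2: arr=0 -> substrate=0 bound=1 product=0
t=3: arr=0 -> substrate=0 bound=1 product=0
t=4: arr=2 -> substrate=0 bound=2 product=1
t=5: arr=0 -> substrate=0 bound=2 product=1
t=6: arr=3 -> substrate=3 bound=2 product=1
t=7: arr=1 -> substrate=2 bound=2 product=3
t=8: arr=0 -> substrate=2 bound=2 product=3
t=9: arr=0 -> substrate=2 bound=2 product=3
t=10: arr=1 -> substrate=1 bound=2 product=5
t=11: arr=2 -> substrate=3 bound=2 product=5
t=12: arr=0 -> substrate=3 bound=2 product=5

Answer: 5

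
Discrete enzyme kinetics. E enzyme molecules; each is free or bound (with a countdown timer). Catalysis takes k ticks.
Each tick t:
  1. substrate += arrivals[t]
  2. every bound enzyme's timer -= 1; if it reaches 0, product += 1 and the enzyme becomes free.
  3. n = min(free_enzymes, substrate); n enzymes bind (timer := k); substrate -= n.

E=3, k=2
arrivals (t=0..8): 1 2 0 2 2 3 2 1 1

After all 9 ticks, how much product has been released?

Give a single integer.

t=0: arr=1 -> substrate=0 bound=1 product=0
t=1: arr=2 -> substrate=0 bound=3 product=0
t=2: arr=0 -> substrate=0 bound=2 product=1
t=3: arr=2 -> substrate=0 bound=2 product=3
t=4: arr=2 -> substrate=1 bound=3 product=3
t=5: arr=3 -> substrate=2 bound=3 product=5
t=6: arr=2 -> substrate=3 bound=3 product=6
t=7: arr=1 -> substrate=2 bound=3 product=8
t=8: arr=1 -> substrate=2 bound=3 product=9

Answer: 9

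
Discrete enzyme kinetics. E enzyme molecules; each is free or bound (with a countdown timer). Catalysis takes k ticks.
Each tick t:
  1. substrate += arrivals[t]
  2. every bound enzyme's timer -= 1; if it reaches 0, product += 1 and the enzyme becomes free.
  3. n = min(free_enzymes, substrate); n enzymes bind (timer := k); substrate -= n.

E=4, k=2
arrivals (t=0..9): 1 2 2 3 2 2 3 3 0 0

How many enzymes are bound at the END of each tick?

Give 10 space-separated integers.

t=0: arr=1 -> substrate=0 bound=1 product=0
t=1: arr=2 -> substrate=0 bound=3 product=0
t=2: arr=2 -> substrate=0 bound=4 product=1
t=3: arr=3 -> substrate=1 bound=4 product=3
t=4: arr=2 -> substrate=1 bound=4 product=5
t=5: arr=2 -> substrate=1 bound=4 product=7
t=6: arr=3 -> substrate=2 bound=4 product=9
t=7: arr=3 -> substrate=3 bound=4 product=11
t=8: arr=0 -> substrate=1 bound=4 product=13
t=9: arr=0 -> substrate=0 bound=3 product=15

Answer: 1 3 4 4 4 4 4 4 4 3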